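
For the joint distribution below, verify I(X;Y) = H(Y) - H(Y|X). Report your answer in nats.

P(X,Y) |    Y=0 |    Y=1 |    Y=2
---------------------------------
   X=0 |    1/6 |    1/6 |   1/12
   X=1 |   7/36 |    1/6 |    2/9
I(X;Y) = 0.0199 nats

Mutual information has multiple equivalent forms:
- I(X;Y) = H(X) - H(X|Y)
- I(X;Y) = H(Y) - H(Y|X)
- I(X;Y) = H(X) + H(Y) - H(X,Y)

Computing all quantities:
H(X) = 0.6792, H(Y) = 1.0963, H(X,Y) = 1.7556
H(X|Y) = 0.6593, H(Y|X) = 1.0764

Verification:
H(X) - H(X|Y) = 0.6792 - 0.6593 = 0.0199
H(Y) - H(Y|X) = 1.0963 - 1.0764 = 0.0199
H(X) + H(Y) - H(X,Y) = 0.6792 + 1.0963 - 1.7556 = 0.0199

All forms give I(X;Y) = 0.0199 nats. ✓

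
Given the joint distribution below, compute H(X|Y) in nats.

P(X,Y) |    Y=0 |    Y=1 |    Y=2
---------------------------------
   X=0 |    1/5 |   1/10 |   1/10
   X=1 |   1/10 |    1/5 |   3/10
0.6068 nats

Using the chain rule: H(X|Y) = H(X,Y) - H(Y)

First, compute H(X,Y) = 1.6957 nats

Marginal P(Y) = (3/10, 3/10, 2/5)
H(Y) = 1.0889 nats

H(X|Y) = H(X,Y) - H(Y) = 1.6957 - 1.0889 = 0.6068 nats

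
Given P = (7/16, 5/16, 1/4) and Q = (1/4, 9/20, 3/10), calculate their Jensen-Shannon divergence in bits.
0.0293 bits

Jensen-Shannon divergence is:
JSD(P||Q) = 0.5 × D_KL(P||M) + 0.5 × D_KL(Q||M)
where M = 0.5 × (P + Q) is the mixture distribution.

M = 0.5 × (7/16, 5/16, 1/4) + 0.5 × (1/4, 9/20, 3/10) = (11/32, 0.38125, 11/40)

D_KL(P||M) = 0.0282 bits
D_KL(Q||M) = 0.0304 bits

JSD(P||Q) = 0.5 × 0.0282 + 0.5 × 0.0304 = 0.0293 bits

Unlike KL divergence, JSD is symmetric and bounded: 0 ≤ JSD ≤ log(2).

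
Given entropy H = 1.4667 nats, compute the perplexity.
4.3349

Perplexity is e^H (or exp(H) for natural log).

H = 1.4667 nats
Perplexity = e^1.4667 = 4.3349

Interpretation: The model's uncertainty is equivalent to choosing uniformly among 4.3 options.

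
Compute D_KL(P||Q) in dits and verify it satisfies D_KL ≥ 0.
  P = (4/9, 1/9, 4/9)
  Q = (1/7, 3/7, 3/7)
0.1610 dits

KL divergence satisfies the Gibbs inequality: D_KL(P||Q) ≥ 0 for all distributions P, Q.

D_KL(P||Q) = Σ p(x) log(p(x)/q(x))
Term by term:
  x=0: 4/9 × log_10[(4/9)/(1/7)] = 0.2191
  x=1: 1/9 × log_10[(1/9)/(3/7)] = -0.0651
  x=2: 4/9 × log_10[(4/9)/(3/7)] = 0.0070
D_KL(P||Q) = 0.1610 dits

D_KL(P||Q) = 0.1610 ≥ 0 ✓

This non-negativity is a fundamental property: relative entropy cannot be negative because it measures how different Q is from P.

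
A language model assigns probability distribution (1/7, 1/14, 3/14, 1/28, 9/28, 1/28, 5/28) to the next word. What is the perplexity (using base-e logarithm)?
5.5127

Perplexity is e^H (or exp(H) for natural log).

First, H = -Σ p log p = 1.7071 nats
Perplexity = e^1.7071 = 5.5127

Interpretation: The model's uncertainty is equivalent to choosing uniformly among 5.5 options.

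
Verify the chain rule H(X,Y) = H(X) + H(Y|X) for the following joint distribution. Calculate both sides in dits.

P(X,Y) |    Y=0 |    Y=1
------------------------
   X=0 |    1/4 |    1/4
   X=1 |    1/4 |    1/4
H(X,Y) = 0.6021, H(X) = 0.3010, H(Y|X) = 0.3010 (all in dits)

Chain rule: H(X,Y) = H(X) + H(Y|X)

Left side — joint entropy directly:
H(X,Y) = -Σ p(x,y) log p(x,y) = 0.6021 dits

Right side — compute H(Y|X) from the conditional distributions:
P(X) = (1/2, 1/2), so H(X) = 0.3010 dits
H(Y|X) = Σ_x P(X=x) · H(Y|X=x):
  P(Y|X=0) = (1/2, 1/2), H(Y|X=0) = 0.3010, weight P(X=0) = 1/2
  P(Y|X=1) = (1/2, 1/2), H(Y|X=1) = 0.3010, weight P(X=1) = 1/2
H(Y|X) = 0.3010 dits

H(X) + H(Y|X) = 0.3010 + 0.3010 = 0.6021 dits

Both sides equal 0.6021 dits. ✓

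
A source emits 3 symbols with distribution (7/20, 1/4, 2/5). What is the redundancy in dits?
0.0079 dits

Redundancy measures how far a source is from maximum entropy:
R = H_max - H(X)

Maximum entropy for 3 symbols: H_max = log_10(3) = 0.4771 dits
Actual entropy: H(X) = 0.4693 dits
Redundancy: R = 0.4771 - 0.4693 = 0.0079 dits

This redundancy represents potential for compression: the source could be compressed by 0.0079 dits per symbol.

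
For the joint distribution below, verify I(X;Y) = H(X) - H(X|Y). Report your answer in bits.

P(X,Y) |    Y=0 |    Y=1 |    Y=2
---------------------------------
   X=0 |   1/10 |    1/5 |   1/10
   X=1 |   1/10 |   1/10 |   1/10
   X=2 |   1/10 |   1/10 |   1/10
I(X;Y) = 0.0200 bits

Mutual information has multiple equivalent forms:
- I(X;Y) = H(X) - H(X|Y)
- I(X;Y) = H(Y) - H(Y|X)
- I(X;Y) = H(X) + H(Y) - H(X,Y)

Computing all quantities:
H(X) = 1.5710, H(Y) = 1.5710, H(X,Y) = 3.1219
H(X|Y) = 1.5510, H(Y|X) = 1.5510

Verification:
H(X) - H(X|Y) = 1.5710 - 1.5510 = 0.0200
H(Y) - H(Y|X) = 1.5710 - 1.5510 = 0.0200
H(X) + H(Y) - H(X,Y) = 1.5710 + 1.5710 - 3.1219 = 0.0200

All forms give I(X;Y) = 0.0200 bits. ✓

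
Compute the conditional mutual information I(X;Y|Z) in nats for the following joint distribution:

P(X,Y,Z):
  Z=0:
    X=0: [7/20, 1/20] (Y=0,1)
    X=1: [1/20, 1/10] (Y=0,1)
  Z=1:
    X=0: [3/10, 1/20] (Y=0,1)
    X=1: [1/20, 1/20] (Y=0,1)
0.1016 nats

Conditional mutual information: I(X;Y|Z) = H(X|Z) + H(Y|Z) - H(X,Y|Z)

H(Z) = 0.6881
H(X,Z) = 1.2488 → H(X|Z) = 0.5606
H(Y,Z) = 1.2488 → H(Y|Z) = 0.5606
H(X,Y,Z) = 1.7078 → H(X,Y|Z) = 1.0197

I(X;Y|Z) = 0.5606 + 0.5606 - 1.0197 = 0.1016 nats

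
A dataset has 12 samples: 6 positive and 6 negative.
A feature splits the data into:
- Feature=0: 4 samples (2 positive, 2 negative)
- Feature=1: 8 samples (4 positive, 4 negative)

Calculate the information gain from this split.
0.0000 bits

Information Gain = H(Y) - H(Y|Feature)

Before split:
P(positive) = 6/12 = 0.5000
H(Y) = 1.0000 bits

After split:
Feature=0: H = 1.0000 bits (weight = 4/12)
Feature=1: H = 1.0000 bits (weight = 8/12)
H(Y|Feature) = (4/12)×1.0000 + (8/12)×1.0000 = 1.0000 bits

Information Gain = 1.0000 - 1.0000 = 0.0000 bits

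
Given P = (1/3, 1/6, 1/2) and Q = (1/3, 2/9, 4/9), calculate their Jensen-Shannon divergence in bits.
0.0041 bits

Jensen-Shannon divergence is:
JSD(P||Q) = 0.5 × D_KL(P||M) + 0.5 × D_KL(Q||M)
where M = 0.5 × (P + Q) is the mixture distribution.

M = 0.5 × (1/3, 1/6, 1/2) + 0.5 × (1/3, 2/9, 4/9) = (1/3, 7/36, 17/36)

D_KL(P||M) = 0.0042 bits
D_KL(Q||M) = 0.0039 bits

JSD(P||Q) = 0.5 × 0.0042 + 0.5 × 0.0039 = 0.0041 bits

Unlike KL divergence, JSD is symmetric and bounded: 0 ≤ JSD ≤ log(2).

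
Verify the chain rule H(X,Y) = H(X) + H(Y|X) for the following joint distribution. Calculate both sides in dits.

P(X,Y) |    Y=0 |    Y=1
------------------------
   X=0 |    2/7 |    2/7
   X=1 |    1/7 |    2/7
H(X,Y) = 0.5871, H(X) = 0.2966, H(Y|X) = 0.2905 (all in dits)

Chain rule: H(X,Y) = H(X) + H(Y|X)

Left side — joint entropy directly:
H(X,Y) = -Σ p(x,y) log p(x,y) = 0.5871 dits

Right side — compute H(Y|X) from the conditional distributions:
P(X) = (4/7, 3/7), so H(X) = 0.2966 dits
H(Y|X) = Σ_x P(X=x) · H(Y|X=x):
  P(Y|X=0) = (1/2, 1/2), H(Y|X=0) = 0.3010, weight P(X=0) = 4/7
  P(Y|X=1) = (1/3, 2/3), H(Y|X=1) = 0.2764, weight P(X=1) = 3/7
H(Y|X) = 0.2905 dits

H(X) + H(Y|X) = 0.2966 + 0.2905 = 0.5871 dits

Both sides equal 0.5871 dits. ✓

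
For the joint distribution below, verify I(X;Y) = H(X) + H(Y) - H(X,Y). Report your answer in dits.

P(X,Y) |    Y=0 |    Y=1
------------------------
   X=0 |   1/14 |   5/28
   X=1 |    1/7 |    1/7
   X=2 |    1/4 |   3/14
I(X;Y) = 0.0098 dits

Mutual information has multiple equivalent forms:
- I(X;Y) = H(X) - H(X|Y)
- I(X;Y) = H(Y) - H(Y|X)
- I(X;Y) = H(X) + H(Y) - H(X,Y)

Computing all quantities:
H(X) = 0.4607, H(Y) = 0.2999, H(X,Y) = 0.7508
H(X|Y) = 0.4509, H(Y|X) = 0.2901

Verification:
H(X) - H(X|Y) = 0.4607 - 0.4509 = 0.0098
H(Y) - H(Y|X) = 0.2999 - 0.2901 = 0.0098
H(X) + H(Y) - H(X,Y) = 0.4607 + 0.2999 - 0.7508 = 0.0098

All forms give I(X;Y) = 0.0098 dits. ✓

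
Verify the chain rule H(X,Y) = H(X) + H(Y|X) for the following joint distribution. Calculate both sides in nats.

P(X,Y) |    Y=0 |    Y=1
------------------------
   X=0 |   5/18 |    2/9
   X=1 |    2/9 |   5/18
H(X,Y) = 1.3801, H(X) = 0.6931, H(Y|X) = 0.6870 (all in nats)

Chain rule: H(X,Y) = H(X) + H(Y|X)

Left side — joint entropy directly:
H(X,Y) = -Σ p(x,y) log p(x,y) = 1.3801 nats

Right side — compute H(Y|X) from the conditional distributions:
P(X) = (1/2, 1/2), so H(X) = 0.6931 nats
H(Y|X) = Σ_x P(X=x) · H(Y|X=x):
  P(Y|X=0) = (5/9, 4/9), H(Y|X=0) = 0.6870, weight P(X=0) = 1/2
  P(Y|X=1) = (4/9, 5/9), H(Y|X=1) = 0.6870, weight P(X=1) = 1/2
H(Y|X) = 0.6870 nats

H(X) + H(Y|X) = 0.6931 + 0.6870 = 1.3801 nats

Both sides equal 1.3801 nats. ✓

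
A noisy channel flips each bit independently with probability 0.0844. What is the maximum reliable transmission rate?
0.5825 bits

For a binary symmetric channel (BSC) with error probability p:
Capacity C = 1 - H(p) bits per symbol

where H(p) = -p log₂(p) - (1-p) log₂(1-p) is the binary entropy function.

H(0.0844) = 0.4175 bits
C = 1 - 0.4175 = 0.5825 bits per symbol

This means we can reliably transmit up to 0.5825 bits of information per channel use.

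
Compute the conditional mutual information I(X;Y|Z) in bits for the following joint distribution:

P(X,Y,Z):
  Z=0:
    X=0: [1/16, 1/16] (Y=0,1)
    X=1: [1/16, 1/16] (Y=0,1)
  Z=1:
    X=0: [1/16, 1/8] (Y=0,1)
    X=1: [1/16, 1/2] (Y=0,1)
0.0323 bits

Conditional mutual information: I(X;Y|Z) = H(X|Z) + H(Y|Z) - H(X,Y|Z)

H(Z) = 0.8113
H(X,Z) = 1.6697 → H(X|Z) = 0.8585
H(Y,Z) = 1.5488 → H(Y|Z) = 0.7375
H(X,Y,Z) = 2.3750 → H(X,Y|Z) = 1.5637

I(X;Y|Z) = 0.8585 + 0.7375 - 1.5637 = 0.0323 bits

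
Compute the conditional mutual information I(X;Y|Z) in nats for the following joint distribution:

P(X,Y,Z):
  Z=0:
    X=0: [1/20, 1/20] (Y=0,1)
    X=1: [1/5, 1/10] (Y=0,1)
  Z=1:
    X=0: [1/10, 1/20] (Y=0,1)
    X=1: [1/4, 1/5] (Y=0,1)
0.0073 nats

Conditional mutual information: I(X;Y|Z) = H(X|Z) + H(Y|Z) - H(X,Y|Z)

H(Z) = 0.6730
H(X,Z) = 1.2353 → H(X|Z) = 0.5623
H(Y,Z) = 1.3452 → H(Y|Z) = 0.6721
H(X,Y,Z) = 1.9002 → H(X,Y|Z) = 1.2272

I(X;Y|Z) = 0.5623 + 0.6721 - 1.2272 = 0.0073 nats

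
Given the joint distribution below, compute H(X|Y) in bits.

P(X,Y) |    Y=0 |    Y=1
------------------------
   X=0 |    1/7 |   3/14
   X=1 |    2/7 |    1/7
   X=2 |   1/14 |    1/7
1.4677 bits

Using the chain rule: H(X|Y) = H(X,Y) - H(Y)

First, compute H(X,Y) = 2.4677 bits

Marginal P(Y) = (1/2, 1/2)
H(Y) = 1.0000 bits

H(X|Y) = H(X,Y) - H(Y) = 2.4677 - 1.0000 = 1.4677 bits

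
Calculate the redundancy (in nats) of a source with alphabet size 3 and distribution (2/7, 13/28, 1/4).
0.0379 nats

Redundancy measures how far a source is from maximum entropy:
R = H_max - H(X)

Maximum entropy for 3 symbols: H_max = log_e(3) = 1.0986 nats
Actual entropy: H(X) = 1.0607 nats
Redundancy: R = 1.0986 - 1.0607 = 0.0379 nats

This redundancy represents potential for compression: the source could be compressed by 0.0379 nats per symbol.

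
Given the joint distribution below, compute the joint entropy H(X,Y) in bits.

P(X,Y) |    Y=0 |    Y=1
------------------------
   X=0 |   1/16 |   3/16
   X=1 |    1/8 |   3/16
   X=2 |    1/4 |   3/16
2.4835 bits

Joint entropy is H(X,Y) = -Σ_{x,y} p(x,y) log p(x,y).

Summing over all non-zero entries:
H(X,Y) = -[1/16·log_2(1/16) + 3/16·log_2(3/16) + 1/8·log_2(1/8) + 3/16·log_2(3/16) + 1/4·log_2(1/4) + 3/16·log_2(3/16)]
H(X,Y) = 2.4835 bits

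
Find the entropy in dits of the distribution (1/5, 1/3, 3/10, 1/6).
0.5854 dits

Shannon entropy is H(X) = -Σ p(x) log p(x).

For P = (1/5, 1/3, 3/10, 1/6):
H = -1/5 × log_10(1/5) -1/3 × log_10(1/3) -3/10 × log_10(3/10) -1/6 × log_10(1/6)
H = 0.5854 dits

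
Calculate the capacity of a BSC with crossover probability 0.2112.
0.2562 bits

For a binary symmetric channel (BSC) with error probability p:
Capacity C = 1 - H(p) bits per symbol

where H(p) = -p log₂(p) - (1-p) log₂(1-p) is the binary entropy function.

H(0.2112) = 0.7438 bits
C = 1 - 0.7438 = 0.2562 bits per symbol

This means we can reliably transmit up to 0.2562 bits of information per channel use.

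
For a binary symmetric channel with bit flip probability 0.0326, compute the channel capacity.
0.7927 bits

For a binary symmetric channel (BSC) with error probability p:
Capacity C = 1 - H(p) bits per symbol

where H(p) = -p log₂(p) - (1-p) log₂(1-p) is the binary entropy function.

H(0.0326) = 0.2073 bits
C = 1 - 0.2073 = 0.7927 bits per symbol

This means we can reliably transmit up to 0.7927 bits of information per channel use.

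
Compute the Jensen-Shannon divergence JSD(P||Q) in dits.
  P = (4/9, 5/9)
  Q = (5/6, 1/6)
0.0370 dits

Jensen-Shannon divergence is:
JSD(P||Q) = 0.5 × D_KL(P||M) + 0.5 × D_KL(Q||M)
where M = 0.5 × (P + Q) is the mixture distribution.

M = 0.5 × (4/9, 5/9) + 0.5 × (5/6, 1/6) = (23/36, 13/36)

D_KL(P||M) = 0.0339 dits
D_KL(Q||M) = 0.0402 dits

JSD(P||Q) = 0.5 × 0.0339 + 0.5 × 0.0402 = 0.0370 dits

Unlike KL divergence, JSD is symmetric and bounded: 0 ≤ JSD ≤ log(2).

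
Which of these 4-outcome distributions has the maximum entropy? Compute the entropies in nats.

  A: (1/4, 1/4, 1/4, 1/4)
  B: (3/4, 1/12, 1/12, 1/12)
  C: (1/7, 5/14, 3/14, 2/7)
A

For a discrete distribution over n outcomes, entropy is maximized by the uniform distribution.

Computing entropies:
H(A) = 1.3863 nats
H(B) = 0.8370 nats
H(C) = 1.3337 nats

The uniform distribution (where all probabilities equal 1/4) achieves the maximum entropy of log_e(4) = 1.3863 nats.

Distribution A has the highest entropy.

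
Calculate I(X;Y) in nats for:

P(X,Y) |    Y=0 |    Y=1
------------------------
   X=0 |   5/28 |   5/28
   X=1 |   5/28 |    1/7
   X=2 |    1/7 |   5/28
0.0040 nats

Mutual information: I(X;Y) = H(X) + H(Y) - H(X,Y)

Marginals:
P(X) = (5/14, 9/28, 9/28), H(X) = 1.0974 nats
P(Y) = (1/2, 1/2), H(Y) = 0.6931 nats

Joint entropy: H(X,Y) = 1.7865 nats

I(X;Y) = 1.0974 + 0.6931 - 1.7865 = 0.0040 nats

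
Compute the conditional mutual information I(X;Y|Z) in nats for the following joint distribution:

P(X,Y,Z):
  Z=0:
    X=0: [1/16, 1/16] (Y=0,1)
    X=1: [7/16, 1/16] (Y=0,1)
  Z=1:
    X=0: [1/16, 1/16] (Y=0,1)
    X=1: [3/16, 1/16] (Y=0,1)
0.0492 nats

Conditional mutual information: I(X;Y|Z) = H(X|Z) + H(Y|Z) - H(X,Y|Z)

H(Z) = 0.6616
H(X,Z) = 1.2130 → H(X|Z) = 0.5514
H(Y,Z) = 1.2130 → H(Y|Z) = 0.5514
H(X,Y,Z) = 1.7153 → H(X,Y|Z) = 1.0537

I(X;Y|Z) = 0.5514 + 0.5514 - 1.0537 = 0.0492 nats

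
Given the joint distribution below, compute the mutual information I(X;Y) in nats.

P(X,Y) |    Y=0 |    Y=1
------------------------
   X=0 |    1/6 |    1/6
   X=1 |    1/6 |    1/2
0.0306 nats

Mutual information: I(X;Y) = H(X) + H(Y) - H(X,Y)

Marginals:
P(X) = (1/3, 2/3), H(X) = 0.6365 nats
P(Y) = (1/3, 2/3), H(Y) = 0.6365 nats

Joint entropy: H(X,Y) = 1.2425 nats

I(X;Y) = 0.6365 + 0.6365 - 1.2425 = 0.0306 nats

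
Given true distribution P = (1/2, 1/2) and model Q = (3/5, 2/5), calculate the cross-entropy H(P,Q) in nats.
0.7136 nats

Cross-entropy: H(P,Q) = -Σ p(x) log q(x)

Alternatively: H(P,Q) = H(P) + D_KL(P||Q)
H(P) = 0.6931 nats
D_KL(P||Q) = 0.0204 nats

H(P,Q) = 0.6931 + 0.0204 = 0.7136 nats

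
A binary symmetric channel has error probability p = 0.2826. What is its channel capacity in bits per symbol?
0.1410 bits

For a binary symmetric channel (BSC) with error probability p:
Capacity C = 1 - H(p) bits per symbol

where H(p) = -p log₂(p) - (1-p) log₂(1-p) is the binary entropy function.

H(0.2826) = 0.8590 bits
C = 1 - 0.8590 = 0.1410 bits per symbol

This means we can reliably transmit up to 0.1410 bits of information per channel use.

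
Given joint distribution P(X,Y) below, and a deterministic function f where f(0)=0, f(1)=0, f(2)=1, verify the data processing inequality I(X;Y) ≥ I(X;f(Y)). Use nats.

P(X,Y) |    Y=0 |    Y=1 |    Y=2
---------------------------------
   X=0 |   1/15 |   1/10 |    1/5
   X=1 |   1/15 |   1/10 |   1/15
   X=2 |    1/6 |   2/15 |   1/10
I(X;Y) = 0.0477, I(X;f(Y)) = 0.0400, inequality holds: 0.0477 ≥ 0.0400

Data Processing Inequality: For any Markov chain X → Y → Z, we have I(X;Y) ≥ I(X;Z).

Here Z = f(Y) is a deterministic function of Y, forming X → Y → Z.

Original I(X;Y) = 0.0477 nats

After applying f:
P(X,Z) where Z=f(Y):
- P(X,Z=0) = P(X,Y=0) + P(X,Y=1)
- P(X,Z=1) = P(X,Y=2)

I(X;Z) = I(X;f(Y)) = 0.0400 nats

Verification: 0.0477 ≥ 0.0400 ✓

Information cannot be created by processing; the function f can only lose information about X.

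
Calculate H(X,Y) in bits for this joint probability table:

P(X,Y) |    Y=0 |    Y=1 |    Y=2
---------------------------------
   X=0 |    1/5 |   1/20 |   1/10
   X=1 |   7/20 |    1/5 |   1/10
2.3394 bits

Joint entropy is H(X,Y) = -Σ_{x,y} p(x,y) log p(x,y).

Summing over all non-zero entries:
H(X,Y) = -[1/5·log_2(1/5) + 1/20·log_2(1/20) + 1/10·log_2(1/10) + 7/20·log_2(7/20) + 1/5·log_2(1/5) + 1/10·log_2(1/10)]
H(X,Y) = 2.3394 bits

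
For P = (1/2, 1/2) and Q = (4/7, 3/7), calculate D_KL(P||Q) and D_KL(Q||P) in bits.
D_KL(P||Q) = 0.0149, D_KL(Q||P) = 0.0148

KL divergence is not symmetric: D_KL(P||Q) ≠ D_KL(Q||P) in general.

D_KL(P||Q) = 0.0149 bits
D_KL(Q||P) = 0.0148 bits

No, they are not equal!

This asymmetry is why KL divergence is not a true distance metric.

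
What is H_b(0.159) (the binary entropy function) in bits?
0.6319 bits

The binary entropy function is:
H(p) = -p log(p) - (1-p) log(1-p)

H(0.159) = -0.159 × log_2(0.159) - 0.841 × log_2(0.841)
H(0.159) = 0.6319 bits

Note: Binary entropy is maximized at p=0.5 (H=1 bit) and minimized at p=0 or p=1 (H=0).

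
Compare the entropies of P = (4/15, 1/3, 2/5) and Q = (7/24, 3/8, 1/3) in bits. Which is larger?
Q

Computing entropies in bits:
H(P) = 1.5656
H(Q) = 1.5774

Distribution Q has higher entropy.

Intuition: The distribution closer to uniform (more spread out) has higher entropy.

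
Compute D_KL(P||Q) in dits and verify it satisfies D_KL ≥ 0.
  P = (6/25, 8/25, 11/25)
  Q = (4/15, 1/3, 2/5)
0.0016 dits

KL divergence satisfies the Gibbs inequality: D_KL(P||Q) ≥ 0 for all distributions P, Q.

D_KL(P||Q) = Σ p(x) log(p(x)/q(x))
Term by term:
  x=0: 6/25 × log_10[(6/25)/(4/15)] = -0.0110
  x=1: 8/25 × log_10[(8/25)/(1/3)] = -0.0057
  x=2: 11/25 × log_10[(11/25)/(2/5)] = 0.0182
D_KL(P||Q) = 0.0016 dits

D_KL(P||Q) = 0.0016 ≥ 0 ✓

This non-negativity is a fundamental property: relative entropy cannot be negative because it measures how different Q is from P.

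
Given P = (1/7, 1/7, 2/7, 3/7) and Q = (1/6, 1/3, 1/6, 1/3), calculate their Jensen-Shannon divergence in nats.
0.0310 nats

Jensen-Shannon divergence is:
JSD(P||Q) = 0.5 × D_KL(P||M) + 0.5 × D_KL(Q||M)
where M = 0.5 × (P + Q) is the mixture distribution.

M = 0.5 × (1/7, 1/7, 2/7, 3/7) + 0.5 × (1/6, 1/3, 1/6, 1/3) = (0.154762, 5/21, 0.22619, 8/21)

D_KL(P||M) = 0.0328 nats
D_KL(Q||M) = 0.0291 nats

JSD(P||Q) = 0.5 × 0.0328 + 0.5 × 0.0291 = 0.0310 nats

Unlike KL divergence, JSD is symmetric and bounded: 0 ≤ JSD ≤ log(2).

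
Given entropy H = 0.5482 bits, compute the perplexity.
1.4623

Perplexity is 2^H (or exp(H) for natural log).

H = 0.5482 bits
Perplexity = 2^0.5482 = 1.4623

Interpretation: The model's uncertainty is equivalent to choosing uniformly among 1.5 options.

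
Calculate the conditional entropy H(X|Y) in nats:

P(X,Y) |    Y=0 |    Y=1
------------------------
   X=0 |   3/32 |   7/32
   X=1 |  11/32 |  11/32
0.6032 nats

Using the chain rule: H(X|Y) = H(X,Y) - H(Y)

First, compute H(X,Y) = 1.2885 nats

Marginal P(Y) = (7/16, 9/16)
H(Y) = 0.6853 nats

H(X|Y) = H(X,Y) - H(Y) = 1.2885 - 0.6853 = 0.6032 nats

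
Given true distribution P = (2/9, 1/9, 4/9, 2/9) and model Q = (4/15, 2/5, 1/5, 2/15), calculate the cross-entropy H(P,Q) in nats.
1.5586 nats

Cross-entropy: H(P,Q) = -Σ p(x) log q(x)

Alternatively: H(P,Q) = H(P) + D_KL(P||Q)
H(P) = 1.2730 nats
D_KL(P||Q) = 0.2856 nats

H(P,Q) = 1.2730 + 0.2856 = 1.5586 nats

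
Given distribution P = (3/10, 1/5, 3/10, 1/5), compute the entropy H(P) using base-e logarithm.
1.3662 nats

Shannon entropy is H(X) = -Σ p(x) log p(x).

For P = (3/10, 1/5, 3/10, 1/5):
H = -3/10 × log_e(3/10) -1/5 × log_e(1/5) -3/10 × log_e(3/10) -1/5 × log_e(1/5)
H = 1.3662 nats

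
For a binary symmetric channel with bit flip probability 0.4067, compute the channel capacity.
0.0253 bits

For a binary symmetric channel (BSC) with error probability p:
Capacity C = 1 - H(p) bits per symbol

where H(p) = -p log₂(p) - (1-p) log₂(1-p) is the binary entropy function.

H(0.4067) = 0.9747 bits
C = 1 - 0.9747 = 0.0253 bits per symbol

This means we can reliably transmit up to 0.0253 bits of information per channel use.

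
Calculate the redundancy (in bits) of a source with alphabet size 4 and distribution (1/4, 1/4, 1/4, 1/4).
0.0000 bits

Redundancy measures how far a source is from maximum entropy:
R = H_max - H(X)

Maximum entropy for 4 symbols: H_max = log_2(4) = 2.0000 bits
Actual entropy: H(X) = 2.0000 bits
Redundancy: R = 2.0000 - 2.0000 = 0.0000 bits

This redundancy represents potential for compression: the source could be compressed by 0.0000 bits per symbol.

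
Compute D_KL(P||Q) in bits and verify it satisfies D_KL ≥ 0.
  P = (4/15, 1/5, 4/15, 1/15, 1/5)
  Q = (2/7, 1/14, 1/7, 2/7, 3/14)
0.3508 bits

KL divergence satisfies the Gibbs inequality: D_KL(P||Q) ≥ 0 for all distributions P, Q.

D_KL(P||Q) = Σ p(x) log(p(x)/q(x))
Term by term:
  x=0: 4/15 × log_2[(4/15)/(2/7)] = -0.0265
  x=1: 1/5 × log_2[(1/5)/(1/14)] = 0.2971
  x=2: 4/15 × log_2[(4/15)/(1/7)] = 0.2401
  x=3: 1/15 × log_2[(1/15)/(2/7)] = -0.1400
  x=4: 1/5 × log_2[(1/5)/(3/14)] = -0.0199
D_KL(P||Q) = 0.3508 bits

D_KL(P||Q) = 0.3508 ≥ 0 ✓

This non-negativity is a fundamental property: relative entropy cannot be negative because it measures how different Q is from P.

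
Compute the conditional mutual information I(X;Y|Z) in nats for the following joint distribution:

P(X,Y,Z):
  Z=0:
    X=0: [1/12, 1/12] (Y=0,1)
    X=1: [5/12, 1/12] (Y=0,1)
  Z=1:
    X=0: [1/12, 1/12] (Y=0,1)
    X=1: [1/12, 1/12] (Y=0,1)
0.0341 nats

Conditional mutual information: I(X;Y|Z) = H(X|Z) + H(Y|Z) - H(X,Y|Z)

H(Z) = 0.6365
H(X,Z) = 1.2425 → H(X|Z) = 0.6059
H(Y,Z) = 1.2425 → H(Y|Z) = 0.6059
H(X,Y,Z) = 1.8143 → H(X,Y|Z) = 1.1778

I(X;Y|Z) = 0.6059 + 0.6059 - 1.1778 = 0.0341 nats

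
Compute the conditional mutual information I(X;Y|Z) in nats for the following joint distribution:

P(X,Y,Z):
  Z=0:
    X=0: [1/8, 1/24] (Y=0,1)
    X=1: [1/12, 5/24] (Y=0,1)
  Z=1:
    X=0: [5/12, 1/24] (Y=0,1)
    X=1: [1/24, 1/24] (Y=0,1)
0.0827 nats

Conditional mutual information: I(X;Y|Z) = H(X|Z) + H(Y|Z) - H(X,Y|Z)

H(Z) = 0.6897
H(X,Z) = 1.2227 → H(X|Z) = 0.5330
H(Y,Z) = 1.2380 → H(Y|Z) = 0.5483
H(X,Y,Z) = 1.6883 → H(X,Y|Z) = 0.9986

I(X;Y|Z) = 0.5330 + 0.5483 - 0.9986 = 0.0827 nats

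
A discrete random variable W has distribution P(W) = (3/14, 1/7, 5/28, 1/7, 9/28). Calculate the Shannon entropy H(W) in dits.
0.6769 dits

Shannon entropy is H(X) = -Σ p(x) log p(x).

For P = (3/14, 1/7, 5/28, 1/7, 9/28):
H = -3/14 × log_10(3/14) -1/7 × log_10(1/7) -5/28 × log_10(5/28) -1/7 × log_10(1/7) -9/28 × log_10(9/28)
H = 0.6769 dits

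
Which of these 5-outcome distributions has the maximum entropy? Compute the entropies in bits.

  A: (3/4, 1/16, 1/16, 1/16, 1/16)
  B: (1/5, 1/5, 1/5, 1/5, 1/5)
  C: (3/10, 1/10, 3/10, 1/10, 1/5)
B

For a discrete distribution over n outcomes, entropy is maximized by the uniform distribution.

Computing entropies:
H(A) = 1.3113 bits
H(B) = 2.3219 bits
H(C) = 2.1710 bits

The uniform distribution (where all probabilities equal 1/5) achieves the maximum entropy of log_2(5) = 2.3219 bits.

Distribution B has the highest entropy.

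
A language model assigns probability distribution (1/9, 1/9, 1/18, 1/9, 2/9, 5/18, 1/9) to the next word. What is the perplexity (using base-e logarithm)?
6.2163

Perplexity is e^H (or exp(H) for natural log).

First, H = -Σ p log p = 1.8272 nats
Perplexity = e^1.8272 = 6.2163

Interpretation: The model's uncertainty is equivalent to choosing uniformly among 6.2 options.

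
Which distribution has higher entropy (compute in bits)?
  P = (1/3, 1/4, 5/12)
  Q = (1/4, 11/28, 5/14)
Q

Computing entropies in bits:
H(P) = 1.5546
H(Q) = 1.5601

Distribution Q has higher entropy.

Intuition: The distribution closer to uniform (more spread out) has higher entropy.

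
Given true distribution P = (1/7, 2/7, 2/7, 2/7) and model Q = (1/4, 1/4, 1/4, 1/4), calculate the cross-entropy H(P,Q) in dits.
0.6021 dits

Cross-entropy: H(P,Q) = -Σ p(x) log q(x)

Alternatively: H(P,Q) = H(P) + D_KL(P||Q)
H(P) = 0.5871 dits
D_KL(P||Q) = 0.0150 dits

H(P,Q) = 0.5871 + 0.0150 = 0.6021 dits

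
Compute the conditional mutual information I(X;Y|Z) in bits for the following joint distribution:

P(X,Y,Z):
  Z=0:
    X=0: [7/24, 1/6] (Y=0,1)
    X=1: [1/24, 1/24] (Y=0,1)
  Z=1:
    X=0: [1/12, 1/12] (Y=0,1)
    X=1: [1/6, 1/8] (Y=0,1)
0.0055 bits

Conditional mutual information: I(X;Y|Z) = H(X|Z) + H(Y|Z) - H(X,Y|Z)

H(Z) = 0.9950
H(X,Z) = 1.7639 → H(X|Z) = 0.7689
H(Y,Z) = 1.9713 → H(Y|Z) = 0.9763
H(X,Y,Z) = 2.7347 → H(X,Y|Z) = 1.7397

I(X;Y|Z) = 0.7689 + 0.9763 - 1.7397 = 0.0055 bits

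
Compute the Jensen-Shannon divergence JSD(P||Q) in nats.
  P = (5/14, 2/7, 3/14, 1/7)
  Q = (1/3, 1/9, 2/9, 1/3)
0.0397 nats

Jensen-Shannon divergence is:
JSD(P||Q) = 0.5 × D_KL(P||M) + 0.5 × D_KL(Q||M)
where M = 0.5 × (P + Q) is the mixture distribution.

M = 0.5 × (5/14, 2/7, 3/14, 1/7) + 0.5 × (1/3, 1/9, 2/9, 1/3) = (0.345238, 0.198413, 0.218254, 5/21)

D_KL(P||M) = 0.0394 nats
D_KL(Q||M) = 0.0400 nats

JSD(P||Q) = 0.5 × 0.0394 + 0.5 × 0.0400 = 0.0397 nats

Unlike KL divergence, JSD is symmetric and bounded: 0 ≤ JSD ≤ log(2).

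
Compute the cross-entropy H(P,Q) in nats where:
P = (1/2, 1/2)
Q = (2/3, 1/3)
0.7520 nats

Cross-entropy: H(P,Q) = -Σ p(x) log q(x)

Alternatively: H(P,Q) = H(P) + D_KL(P||Q)
H(P) = 0.6931 nats
D_KL(P||Q) = 0.0589 nats

H(P,Q) = 0.6931 + 0.0589 = 0.7520 nats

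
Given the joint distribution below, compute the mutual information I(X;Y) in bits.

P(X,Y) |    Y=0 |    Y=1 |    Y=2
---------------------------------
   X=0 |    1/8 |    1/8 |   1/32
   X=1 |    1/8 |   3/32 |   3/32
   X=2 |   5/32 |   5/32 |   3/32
0.0267 bits

Mutual information: I(X;Y) = H(X) + H(Y) - H(X,Y)

Marginals:
P(X) = (9/32, 5/16, 13/32), H(X) = 1.5671 bits
P(Y) = (13/32, 3/8, 7/32), H(Y) = 1.5382 bits

Joint entropy: H(X,Y) = 3.0786 bits

I(X;Y) = 1.5671 + 1.5382 - 3.0786 = 0.0267 bits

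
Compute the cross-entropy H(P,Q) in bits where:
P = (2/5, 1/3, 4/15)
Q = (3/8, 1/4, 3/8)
1.6100 bits

Cross-entropy: H(P,Q) = -Σ p(x) log q(x)

Alternatively: H(P,Q) = H(P) + D_KL(P||Q)
H(P) = 1.5656 bits
D_KL(P||Q) = 0.0444 bits

H(P,Q) = 1.5656 + 0.0444 = 1.6100 bits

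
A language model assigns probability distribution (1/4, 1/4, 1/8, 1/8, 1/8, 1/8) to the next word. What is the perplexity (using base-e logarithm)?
5.6569

Perplexity is e^H (or exp(H) for natural log).

First, H = -Σ p log p = 1.7329 nats
Perplexity = e^1.7329 = 5.6569

Interpretation: The model's uncertainty is equivalent to choosing uniformly among 5.7 options.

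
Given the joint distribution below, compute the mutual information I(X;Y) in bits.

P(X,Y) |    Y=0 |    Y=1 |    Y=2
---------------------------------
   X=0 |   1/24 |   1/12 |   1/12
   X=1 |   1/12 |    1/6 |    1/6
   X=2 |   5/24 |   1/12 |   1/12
0.0954 bits

Mutual information: I(X;Y) = H(X) + H(Y) - H(X,Y)

Marginals:
P(X) = (5/24, 5/12, 3/8), H(X) = 1.5284 bits
P(Y) = (1/3, 1/3, 1/3), H(Y) = 1.5850 bits

Joint entropy: H(X,Y) = 3.0179 bits

I(X;Y) = 1.5284 + 1.5850 - 3.0179 = 0.0954 bits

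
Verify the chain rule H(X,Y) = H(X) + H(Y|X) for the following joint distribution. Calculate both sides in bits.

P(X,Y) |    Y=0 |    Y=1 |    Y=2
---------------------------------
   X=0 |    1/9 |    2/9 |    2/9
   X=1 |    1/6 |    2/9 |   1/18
H(X,Y) = 2.4613, H(X) = 0.9911, H(Y|X) = 1.4702 (all in bits)

Chain rule: H(X,Y) = H(X) + H(Y|X)

Left side — joint entropy directly:
H(X,Y) = -Σ p(x,y) log p(x,y) = 2.4613 bits

Right side — compute H(Y|X) from the conditional distributions:
P(X) = (5/9, 4/9), so H(X) = 0.9911 bits
H(Y|X) = Σ_x P(X=x) · H(Y|X=x):
  P(Y|X=0) = (1/5, 2/5, 2/5), H(Y|X=0) = 1.5219, weight P(X=0) = 5/9
  P(Y|X=1) = (3/8, 1/2, 1/8), H(Y|X=1) = 1.4056, weight P(X=1) = 4/9
H(Y|X) = 1.4702 bits

H(X) + H(Y|X) = 0.9911 + 1.4702 = 2.4613 bits

Both sides equal 2.4613 bits. ✓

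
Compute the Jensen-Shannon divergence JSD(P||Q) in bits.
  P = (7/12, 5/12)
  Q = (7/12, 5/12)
0.0000 bits

Jensen-Shannon divergence is:
JSD(P||Q) = 0.5 × D_KL(P||M) + 0.5 × D_KL(Q||M)
where M = 0.5 × (P + Q) is the mixture distribution.

M = 0.5 × (7/12, 5/12) + 0.5 × (7/12, 5/12) = (7/12, 5/12)

D_KL(P||M) = 0.0000 bits
D_KL(Q||M) = 0.0000 bits

JSD(P||Q) = 0.5 × 0.0000 + 0.5 × 0.0000 = 0.0000 bits

Unlike KL divergence, JSD is symmetric and bounded: 0 ≤ JSD ≤ log(2).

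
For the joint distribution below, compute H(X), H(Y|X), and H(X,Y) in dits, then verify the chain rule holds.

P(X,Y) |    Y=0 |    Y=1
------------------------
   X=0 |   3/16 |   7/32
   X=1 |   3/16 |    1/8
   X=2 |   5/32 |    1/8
H(X,Y) = 0.7687, H(X) = 0.4717, H(Y|X) = 0.2970 (all in dits)

Chain rule: H(X,Y) = H(X) + H(Y|X)

Left side — joint entropy directly:
H(X,Y) = -Σ p(x,y) log p(x,y) = 0.7687 dits

Right side — compute H(Y|X) from the conditional distributions:
P(X) = (13/32, 5/16, 9/32), so H(X) = 0.4717 dits
H(Y|X) = Σ_x P(X=x) · H(Y|X=x):
  P(Y|X=0) = (6/13, 7/13), H(Y|X=0) = 0.2997, weight P(X=0) = 13/32
  P(Y|X=1) = (3/5, 2/5), H(Y|X=1) = 0.2923, weight P(X=1) = 5/16
  P(Y|X=2) = (5/9, 4/9), H(Y|X=2) = 0.2983, weight P(X=2) = 9/32
H(Y|X) = 0.2970 dits

H(X) + H(Y|X) = 0.4717 + 0.2970 = 0.7687 dits

Both sides equal 0.7687 dits. ✓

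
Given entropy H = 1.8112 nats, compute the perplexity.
6.1178

Perplexity is e^H (or exp(H) for natural log).

H = 1.8112 nats
Perplexity = e^1.8112 = 6.1178

Interpretation: The model's uncertainty is equivalent to choosing uniformly among 6.1 options.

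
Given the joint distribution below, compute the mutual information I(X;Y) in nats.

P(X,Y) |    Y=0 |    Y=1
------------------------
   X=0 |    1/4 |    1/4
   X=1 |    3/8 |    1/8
0.0338 nats

Mutual information: I(X;Y) = H(X) + H(Y) - H(X,Y)

Marginals:
P(X) = (1/2, 1/2), H(X) = 0.6931 nats
P(Y) = (5/8, 3/8), H(Y) = 0.6616 nats

Joint entropy: H(X,Y) = 1.3209 nats

I(X;Y) = 0.6931 + 0.6616 - 1.3209 = 0.0338 nats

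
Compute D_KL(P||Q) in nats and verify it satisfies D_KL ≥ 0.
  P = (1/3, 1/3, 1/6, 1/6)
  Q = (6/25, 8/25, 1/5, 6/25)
0.0319 nats

KL divergence satisfies the Gibbs inequality: D_KL(P||Q) ≥ 0 for all distributions P, Q.

D_KL(P||Q) = Σ p(x) log(p(x)/q(x))
Term by term:
  x=0: 1/3 × log_e[(1/3)/(6/25)] = 0.1095
  x=1: 1/3 × log_e[(1/3)/(8/25)] = 0.0136
  x=2: 1/6 × log_e[(1/6)/(1/5)] = -0.0304
  x=3: 1/6 × log_e[(1/6)/(6/25)] = -0.0608
D_KL(P||Q) = 0.0319 nats

D_KL(P||Q) = 0.0319 ≥ 0 ✓

This non-negativity is a fundamental property: relative entropy cannot be negative because it measures how different Q is from P.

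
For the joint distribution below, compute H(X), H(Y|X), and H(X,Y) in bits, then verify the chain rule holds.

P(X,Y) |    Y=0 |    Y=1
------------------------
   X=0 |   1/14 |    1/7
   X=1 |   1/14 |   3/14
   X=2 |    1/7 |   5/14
H(X,Y) = 2.3527, H(X) = 1.4926, H(Y|X) = 0.8601 (all in bits)

Chain rule: H(X,Y) = H(X) + H(Y|X)

Left side — joint entropy directly:
H(X,Y) = -Σ p(x,y) log p(x,y) = 2.3527 bits

Right side — compute H(Y|X) from the conditional distributions:
P(X) = (3/14, 2/7, 1/2), so H(X) = 1.4926 bits
H(Y|X) = Σ_x P(X=x) · H(Y|X=x):
  P(Y|X=0) = (1/3, 2/3), H(Y|X=0) = 0.9183, weight P(X=0) = 3/14
  P(Y|X=1) = (1/4, 3/4), H(Y|X=1) = 0.8113, weight P(X=1) = 2/7
  P(Y|X=2) = (2/7, 5/7), H(Y|X=2) = 0.8631, weight P(X=2) = 1/2
H(Y|X) = 0.8601 bits

H(X) + H(Y|X) = 1.4926 + 0.8601 = 2.3527 bits

Both sides equal 2.3527 bits. ✓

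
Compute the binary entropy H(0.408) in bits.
0.9754 bits

The binary entropy function is:
H(p) = -p log(p) - (1-p) log(1-p)

H(0.408) = -0.408 × log_2(0.408) - 0.592 × log_2(0.592)
H(0.408) = 0.9754 bits

Note: Binary entropy is maximized at p=0.5 (H=1 bit) and minimized at p=0 or p=1 (H=0).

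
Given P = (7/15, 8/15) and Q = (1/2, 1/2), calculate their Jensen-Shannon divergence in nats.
0.0006 nats

Jensen-Shannon divergence is:
JSD(P||Q) = 0.5 × D_KL(P||M) + 0.5 × D_KL(Q||M)
where M = 0.5 × (P + Q) is the mixture distribution.

M = 0.5 × (7/15, 8/15) + 0.5 × (1/2, 1/2) = (0.483333, 0.516667)

D_KL(P||M) = 0.0006 nats
D_KL(Q||M) = 0.0006 nats

JSD(P||Q) = 0.5 × 0.0006 + 0.5 × 0.0006 = 0.0006 nats

Unlike KL divergence, JSD is symmetric and bounded: 0 ≤ JSD ≤ log(2).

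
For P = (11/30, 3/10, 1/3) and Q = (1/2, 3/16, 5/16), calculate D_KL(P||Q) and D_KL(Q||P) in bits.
D_KL(P||Q) = 0.0704, D_KL(Q||P) = 0.0675

KL divergence is not symmetric: D_KL(P||Q) ≠ D_KL(Q||P) in general.

D_KL(P||Q) = 0.0704 bits
D_KL(Q||P) = 0.0675 bits

No, they are not equal!

This asymmetry is why KL divergence is not a true distance metric.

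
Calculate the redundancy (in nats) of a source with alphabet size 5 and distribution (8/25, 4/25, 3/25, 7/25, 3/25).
0.0863 nats

Redundancy measures how far a source is from maximum entropy:
R = H_max - H(X)

Maximum entropy for 5 symbols: H_max = log_e(5) = 1.6094 nats
Actual entropy: H(X) = 1.5231 nats
Redundancy: R = 1.6094 - 1.5231 = 0.0863 nats

This redundancy represents potential for compression: the source could be compressed by 0.0863 nats per symbol.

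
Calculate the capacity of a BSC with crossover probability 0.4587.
0.0049 bits

For a binary symmetric channel (BSC) with error probability p:
Capacity C = 1 - H(p) bits per symbol

where H(p) = -p log₂(p) - (1-p) log₂(1-p) is the binary entropy function.

H(0.4587) = 0.9951 bits
C = 1 - 0.9951 = 0.0049 bits per symbol

This means we can reliably transmit up to 0.0049 bits of information per channel use.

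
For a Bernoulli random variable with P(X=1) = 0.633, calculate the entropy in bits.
0.9483 bits

The binary entropy function is:
H(p) = -p log(p) - (1-p) log(1-p)

H(0.633) = -0.633 × log_2(0.633) - 0.367 × log_2(0.367)
H(0.633) = 0.9483 bits

Note: Binary entropy is maximized at p=0.5 (H=1 bit) and minimized at p=0 or p=1 (H=0).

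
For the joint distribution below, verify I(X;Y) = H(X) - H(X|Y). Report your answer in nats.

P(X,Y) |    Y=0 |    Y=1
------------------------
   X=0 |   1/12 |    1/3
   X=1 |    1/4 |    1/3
I(X;Y) = 0.0297 nats

Mutual information has multiple equivalent forms:
- I(X;Y) = H(X) - H(X|Y)
- I(X;Y) = H(Y) - H(Y|X)
- I(X;Y) = H(X) + H(Y) - H(X,Y)

Computing all quantities:
H(X) = 0.6792, H(Y) = 0.6365, H(X,Y) = 1.2861
H(X|Y) = 0.6495, H(Y|X) = 0.6069

Verification:
H(X) - H(X|Y) = 0.6792 - 0.6495 = 0.0297
H(Y) - H(Y|X) = 0.6365 - 0.6069 = 0.0297
H(X) + H(Y) - H(X,Y) = 0.6792 + 0.6365 - 1.2861 = 0.0297

All forms give I(X;Y) = 0.0297 nats. ✓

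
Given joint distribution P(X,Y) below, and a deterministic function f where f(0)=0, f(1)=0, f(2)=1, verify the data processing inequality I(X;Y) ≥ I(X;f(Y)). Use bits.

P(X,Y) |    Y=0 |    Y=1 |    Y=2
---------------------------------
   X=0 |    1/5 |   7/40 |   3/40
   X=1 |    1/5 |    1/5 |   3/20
I(X;Y) = 0.0124, I(X;f(Y)) = 0.0117, inequality holds: 0.0124 ≥ 0.0117

Data Processing Inequality: For any Markov chain X → Y → Z, we have I(X;Y) ≥ I(X;Z).

Here Z = f(Y) is a deterministic function of Y, forming X → Y → Z.

Original I(X;Y) = 0.0124 bits

After applying f:
P(X,Z) where Z=f(Y):
- P(X,Z=0) = P(X,Y=0) + P(X,Y=1)
- P(X,Z=1) = P(X,Y=2)

I(X;Z) = I(X;f(Y)) = 0.0117 bits

Verification: 0.0124 ≥ 0.0117 ✓

Information cannot be created by processing; the function f can only lose information about X.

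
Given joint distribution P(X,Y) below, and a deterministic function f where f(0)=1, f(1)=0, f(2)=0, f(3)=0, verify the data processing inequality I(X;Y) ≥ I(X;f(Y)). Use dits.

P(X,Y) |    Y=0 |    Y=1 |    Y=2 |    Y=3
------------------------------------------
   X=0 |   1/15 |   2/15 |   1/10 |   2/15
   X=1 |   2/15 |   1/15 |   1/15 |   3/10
I(X;Y) = 0.0217, I(X;f(Y)) = 0.0023, inequality holds: 0.0217 ≥ 0.0023

Data Processing Inequality: For any Markov chain X → Y → Z, we have I(X;Y) ≥ I(X;Z).

Here Z = f(Y) is a deterministic function of Y, forming X → Y → Z.

Original I(X;Y) = 0.0217 dits

After applying f:
P(X,Z) where Z=f(Y):
- P(X,Z=0) = P(X,Y=1) + P(X,Y=2) + P(X,Y=3)
- P(X,Z=1) = P(X,Y=0)

I(X;Z) = I(X;f(Y)) = 0.0023 dits

Verification: 0.0217 ≥ 0.0023 ✓

Information cannot be created by processing; the function f can only lose information about X.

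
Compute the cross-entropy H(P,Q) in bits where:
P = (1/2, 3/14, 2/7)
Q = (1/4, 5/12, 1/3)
1.7235 bits

Cross-entropy: H(P,Q) = -Σ p(x) log q(x)

Alternatively: H(P,Q) = H(P) + D_KL(P||Q)
H(P) = 1.4926 bits
D_KL(P||Q) = 0.2309 bits

H(P,Q) = 1.4926 + 0.2309 = 1.7235 bits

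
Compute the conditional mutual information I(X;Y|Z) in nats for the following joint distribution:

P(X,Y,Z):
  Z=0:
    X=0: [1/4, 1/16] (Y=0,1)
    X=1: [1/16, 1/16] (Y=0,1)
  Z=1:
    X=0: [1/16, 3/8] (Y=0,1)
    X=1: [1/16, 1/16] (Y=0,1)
0.0506 nats

Conditional mutual information: I(X;Y|Z) = H(X|Z) + H(Y|Z) - H(X,Y|Z)

H(Z) = 0.6853
H(X,Z) = 1.2450 → H(X|Z) = 0.5597
H(Y,Z) = 1.2450 → H(Y|Z) = 0.5597
H(X,Y,Z) = 1.7541 → H(X,Y|Z) = 1.0688

I(X;Y|Z) = 0.5597 + 0.5597 - 1.0688 = 0.0506 nats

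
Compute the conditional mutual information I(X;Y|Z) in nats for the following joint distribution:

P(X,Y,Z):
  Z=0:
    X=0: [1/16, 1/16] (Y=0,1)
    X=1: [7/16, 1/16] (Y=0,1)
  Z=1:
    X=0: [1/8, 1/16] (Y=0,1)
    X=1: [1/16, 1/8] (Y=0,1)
0.0590 nats

Conditional mutual information: I(X;Y|Z) = H(X|Z) + H(Y|Z) - H(X,Y|Z)

H(Z) = 0.6616
H(X,Z) = 1.2342 → H(X|Z) = 0.5727
H(Y,Z) = 1.2342 → H(Y|Z) = 0.5727
H(X,Y,Z) = 1.7480 → H(X,Y|Z) = 1.0864

I(X;Y|Z) = 0.5727 + 0.5727 - 1.0864 = 0.0590 nats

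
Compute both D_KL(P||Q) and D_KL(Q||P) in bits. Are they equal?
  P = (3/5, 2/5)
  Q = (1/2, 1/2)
D_KL(P||Q) = 0.0290, D_KL(Q||P) = 0.0294

KL divergence is not symmetric: D_KL(P||Q) ≠ D_KL(Q||P) in general.

D_KL(P||Q) = 0.0290 bits
D_KL(Q||P) = 0.0294 bits

No, they are not equal!

This asymmetry is why KL divergence is not a true distance metric.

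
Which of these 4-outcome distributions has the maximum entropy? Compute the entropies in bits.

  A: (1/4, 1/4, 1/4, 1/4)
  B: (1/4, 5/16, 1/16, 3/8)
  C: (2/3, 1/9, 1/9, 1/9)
A

For a discrete distribution over n outcomes, entropy is maximized by the uniform distribution.

Computing entropies:
H(A) = 2.0000 bits
H(B) = 1.8050 bits
H(C) = 1.4466 bits

The uniform distribution (where all probabilities equal 1/4) achieves the maximum entropy of log_2(4) = 2.0000 bits.

Distribution A has the highest entropy.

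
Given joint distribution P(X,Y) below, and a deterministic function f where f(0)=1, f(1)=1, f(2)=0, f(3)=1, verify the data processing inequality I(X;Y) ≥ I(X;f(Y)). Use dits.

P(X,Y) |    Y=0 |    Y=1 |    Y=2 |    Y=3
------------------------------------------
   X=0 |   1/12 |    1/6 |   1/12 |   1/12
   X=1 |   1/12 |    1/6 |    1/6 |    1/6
I(X;Y) = 0.0062, I(X;f(Y)) = 0.0021, inequality holds: 0.0062 ≥ 0.0021

Data Processing Inequality: For any Markov chain X → Y → Z, we have I(X;Y) ≥ I(X;Z).

Here Z = f(Y) is a deterministic function of Y, forming X → Y → Z.

Original I(X;Y) = 0.0062 dits

After applying f:
P(X,Z) where Z=f(Y):
- P(X,Z=0) = P(X,Y=2)
- P(X,Z=1) = P(X,Y=0) + P(X,Y=1) + P(X,Y=3)

I(X;Z) = I(X;f(Y)) = 0.0021 dits

Verification: 0.0062 ≥ 0.0021 ✓

Information cannot be created by processing; the function f can only lose information about X.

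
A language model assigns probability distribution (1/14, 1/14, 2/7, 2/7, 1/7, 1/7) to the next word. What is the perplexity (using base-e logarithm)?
5.2010

Perplexity is e^H (or exp(H) for natural log).

First, H = -Σ p log p = 1.6488 nats
Perplexity = e^1.6488 = 5.2010

Interpretation: The model's uncertainty is equivalent to choosing uniformly among 5.2 options.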